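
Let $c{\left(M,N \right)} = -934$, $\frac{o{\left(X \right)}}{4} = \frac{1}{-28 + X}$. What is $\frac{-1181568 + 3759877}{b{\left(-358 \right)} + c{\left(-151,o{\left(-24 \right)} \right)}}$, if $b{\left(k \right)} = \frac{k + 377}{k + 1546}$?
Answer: $- \frac{3063031092}{1109573} \approx -2760.6$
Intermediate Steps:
$o{\left(X \right)} = \frac{4}{-28 + X}$
$b{\left(k \right)} = \frac{377 + k}{1546 + k}$
$\frac{-1181568 + 3759877}{b{\left(-358 \right)} + c{\left(-151,o{\left(-24 \right)} \right)}} = \frac{-1181568 + 3759877}{\frac{377 - 358}{1546 - 358} - 934} = \frac{2578309}{\frac{1}{1188} \cdot 19 - 934} = \frac{2578309}{\frac{19}{1188} - 934} = \frac{2578309}{- \frac{1109573}{1188}} = 2578309 \left(- \frac{1188}{1109573}\right) = - \frac{3063031092}{1109573}$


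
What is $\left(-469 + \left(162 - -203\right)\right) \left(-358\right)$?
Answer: $37232$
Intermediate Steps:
$\left(-469 + \left(162 - -203\right)\right) \left(-358\right) = \left(-469 + \left(162 + 203\right)\right) \left(-358\right) = \left(-469 + 365\right) \left(-358\right) = \left(-104\right) \left(-358\right) = 37232$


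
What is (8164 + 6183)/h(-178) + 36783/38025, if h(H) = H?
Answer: -59888589/752050 ≈ -79.634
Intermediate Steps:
(8164 + 6183)/h(-178) + 36783/38025 = (8164 + 6183)/(-178) + 36783/38025 = 14347*(-1/178) + 36783*(1/38025) = -14347/178 + 4087/4225 = -59888589/752050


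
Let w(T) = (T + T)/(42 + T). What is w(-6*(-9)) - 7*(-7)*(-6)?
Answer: -2343/8 ≈ -292.88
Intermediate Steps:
w(T) = 2*T/(42 + T) (w(T) = (2*T)/(42 + T) = 2*T/(42 + T))
w(-6*(-9)) - 7*(-7)*(-6) = 2*(-6*(-9))/(42 - 6*(-9)) - 7*(-7)*(-6) = 2*54/(42 + 54) + 49*(-6) = 2*54/96 - 294 = 2*54*(1/96) - 294 = 9/8 - 294 = -2343/8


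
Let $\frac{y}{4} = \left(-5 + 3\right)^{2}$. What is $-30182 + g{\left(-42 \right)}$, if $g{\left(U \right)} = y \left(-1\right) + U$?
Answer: $-30240$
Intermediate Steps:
$y = 16$ ($y = 4 \left(-5 + 3\right)^{2} = 4 \left(-2\right)^{2} = 4 \cdot 4 = 16$)
$g{\left(U \right)} = -16 + U$ ($g{\left(U \right)} = 16 \left(-1\right) + U = -16 + U$)
$-30182 + g{\left(-42 \right)} = -30182 - 58 = -30240$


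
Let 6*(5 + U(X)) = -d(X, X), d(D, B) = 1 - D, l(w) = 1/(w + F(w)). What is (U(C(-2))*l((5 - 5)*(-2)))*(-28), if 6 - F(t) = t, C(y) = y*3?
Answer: 259/9 ≈ 28.778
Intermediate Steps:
C(y) = 3*y
F(t) = 6 - t
l(w) = 1/6 (l(w) = 1/(w + (6 - w)) = 1/6)
U(X) = -31/6 + X/6 (U(X) = -5 + (-(1 - X))/6 = -5 + (-1 + X)/6 = -5 + (-1/6 + X/6) = -31/6 + X/6)
(U(C(-2))*l((5 - 5)*(-2)))*(-28) = ((-31/6 + (3*(-2))/6)*(1/6))*(-28) = ((-31/6 + (1/6)*(-6))*(1/6))*(-28) = ((-31/6 - 1)*(1/6))*(-28) = -37/6*1/6*(-28) = -37/36*(-28) = 259/9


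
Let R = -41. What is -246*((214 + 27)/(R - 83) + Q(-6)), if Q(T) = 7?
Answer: -77121/62 ≈ -1243.9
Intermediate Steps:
-246*((214 + 27)/(R - 83) + Q(-6)) = -246*((214 + 27)/(-41 - 83) + 7) = -246*(241/(-124) + 7) = -246*(241*(-1/124) + 7) = -246*(-241/124 + 7) = -246*627/124 = -77121/62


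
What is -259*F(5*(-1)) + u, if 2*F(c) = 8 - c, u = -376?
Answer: -4119/2 ≈ -2059.5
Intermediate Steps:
F(c) = 4 - c/2 (F(c) = (8 - c)/2 = 4 - c/2)
-259*F(5*(-1)) + u = -259*(4 - 5*(-1)/2) - 376 = -259*(4 - ½*(-5)) - 376 = -259*(4 + 5/2) - 376 = -259*13/2 - 376 = -3367/2 - 376 = -4119/2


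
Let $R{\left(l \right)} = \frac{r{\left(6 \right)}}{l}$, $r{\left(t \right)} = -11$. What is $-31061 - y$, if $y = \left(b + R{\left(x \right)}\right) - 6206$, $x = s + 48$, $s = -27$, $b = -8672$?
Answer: $- \frac{339832}{21} \approx -16182.0$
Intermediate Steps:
$x = 21$ ($x = -27 + 48 = 21$)
$R{\left(l \right)} = - \frac{11}{l}$
$y = - \frac{312449}{21}$ ($y = \left(-8672 - \frac{11}{21}\right) - 6206 = - \frac{182123}{21} - 6206 = - \frac{312449}{21} \approx -14879.0$)
$-31061 - y = -31061 - - \frac{312449}{21} = -31061 + \frac{312449}{21} = - \frac{339832}{21}$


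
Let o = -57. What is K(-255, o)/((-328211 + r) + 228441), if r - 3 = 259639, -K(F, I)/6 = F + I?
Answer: 117/9992 ≈ 0.011709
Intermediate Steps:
K(F, I) = -6*F - 6*I (K(F, I) = -6*(F + I) = -6*F - 6*I)
r = 259642 (r = 3 + 259639 = 259642)
K(-255, o)/((-328211 + r) + 228441) = (-6*(-255) - 6*(-57))/((-328211 + 259642) + 228441) = (1530 + 342)/(-68569 + 228441) = 1872/159872 = 1872*(1/159872) = 117/9992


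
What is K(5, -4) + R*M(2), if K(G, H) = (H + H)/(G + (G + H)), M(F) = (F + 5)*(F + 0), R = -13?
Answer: -550/3 ≈ -183.33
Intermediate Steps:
M(F) = F*(5 + F) (M(F) = (5 + F)*F = F*(5 + F))
K(G, H) = 2*H/(H + 2*G) (K(G, H) = (2*H)/(H + 2*G) = 2*H/(H + 2*G))
K(5, -4) + R*M(2) = 2*(-4)/(-4 + 2*5) - 26*(5 + 2) = 2*(-4)/(-4 + 10) - 26*7 = 2*(-4)/6 - 13*14 = 2*(-4)*(⅙) - 182 = -4/3 - 182 = -550/3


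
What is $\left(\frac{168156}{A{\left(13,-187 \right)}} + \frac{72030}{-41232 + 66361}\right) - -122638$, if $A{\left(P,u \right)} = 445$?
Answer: $\frac{1375645429864}{11182405} \approx 1.2302 \cdot 10^{5}$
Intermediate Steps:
$\left(\frac{168156}{A{\left(13,-187 \right)}} + \frac{72030}{-41232 + 66361}\right) - -122638 = \left(\frac{168156}{445} + \frac{72030}{-41232 + 66361}\right) - -122638 = \left(168156 \cdot \frac{1}{445} + \frac{72030}{25129}\right) + 122638 = \left(\frac{168156}{445} + 72030 \cdot \frac{1}{25129}\right) + 122638 = \left(\frac{168156}{445} + \frac{72030}{25129}\right) + 122638 = \frac{4257645474}{11182405} + 122638 = \frac{1375645429864}{11182405}$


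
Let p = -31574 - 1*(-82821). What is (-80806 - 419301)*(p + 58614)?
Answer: -54942255127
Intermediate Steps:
p = 51247 (p = -31574 + 82821 = 51247)
(-80806 - 419301)*(p + 58614) = (-80806 - 419301)*(51247 + 58614) = -500107*109861 = -54942255127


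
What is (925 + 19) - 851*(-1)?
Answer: 1795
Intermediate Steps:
(925 + 19) - 851*(-1) = 944 + 851 = 1795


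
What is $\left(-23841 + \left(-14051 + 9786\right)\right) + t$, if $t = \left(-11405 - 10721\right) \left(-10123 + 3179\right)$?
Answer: $153614838$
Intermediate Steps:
$t = 153642944$ ($t = \left(-22126\right) \left(-6944\right) = 153642944$)
$\left(-23841 + \left(-14051 + 9786\right)\right) + t = \left(-23841 + \left(-14051 + 9786\right)\right) + 153642944 = \left(-23841 - 4265\right) + 153642944 = -28106 + 153642944 = 153614838$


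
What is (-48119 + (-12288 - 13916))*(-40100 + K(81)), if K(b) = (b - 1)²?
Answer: 2504685100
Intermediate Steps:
K(b) = (-1 + b)²
(-48119 + (-12288 - 13916))*(-40100 + K(81)) = (-48119 + (-12288 - 13916))*(-40100 + (-1 + 81)²) = (-48119 - 26204)*(-40100 + 80²) = -74323*(-40100 + 6400) = -74323*(-33700) = 2504685100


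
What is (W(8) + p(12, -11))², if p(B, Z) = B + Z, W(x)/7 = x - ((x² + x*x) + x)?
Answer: 801025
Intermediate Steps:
W(x) = -14*x² (W(x) = 7*(x - ((x² + x*x) + x)) = 7*(x - ((x² + x²) + x)) = 7*(x - (2*x² + x)) = 7*(x - (x + 2*x²)) = 7*(x + (-x - 2*x²)) = 7*(-2*x²) = -14*x²)
(W(8) + p(12, -11))² = (-14*8² + (12 - 11))² = (-14*64 + 1)² = (-896 + 1)² = (-895)² = 801025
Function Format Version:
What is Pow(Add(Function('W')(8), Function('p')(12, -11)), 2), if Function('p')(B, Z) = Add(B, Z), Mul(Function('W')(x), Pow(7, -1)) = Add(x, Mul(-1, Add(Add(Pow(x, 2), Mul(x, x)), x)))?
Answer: 801025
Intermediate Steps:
Function('W')(x) = Mul(-14, Pow(x, 2)) (Function('W')(x) = Mul(7, Add(x, Mul(-1, Add(Add(Pow(x, 2), Mul(x, x)), x)))) = Mul(7, Add(x, Mul(-1, Add(Add(Pow(x, 2), Pow(x, 2)), x)))) = Mul(7, Add(x, Mul(-1, Add(Mul(2, Pow(x, 2)), x)))) = Mul(7, Add(x, Mul(-1, Add(x, Mul(2, Pow(x, 2)))))) = Mul(7, Add(x, Add(Mul(-1, x), Mul(-2, Pow(x, 2))))) = Mul(7, Mul(-2, Pow(x, 2))) = Mul(-14, Pow(x, 2)))
Pow(Add(Function('W')(8), Function('p')(12, -11)), 2) = Pow(Add(Mul(-14, Pow(8, 2)), Add(12, -11)), 2) = Pow(Add(Mul(-14, 64), 1), 2) = Pow(Add(-896, 1), 2) = Pow(-895, 2) = 801025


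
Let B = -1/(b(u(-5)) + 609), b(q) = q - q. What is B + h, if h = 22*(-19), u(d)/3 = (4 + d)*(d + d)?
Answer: -254563/609 ≈ -418.00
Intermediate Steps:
u(d) = 6*d*(4 + d) (u(d) = 3*((4 + d)*(d + d)) = 3*((4 + d)*(2*d)) = 3*(2*d*(4 + d)) = 6*d*(4 + d))
b(q) = 0
B = -1/609 (B = -1/(0 + 609) = -1/609 ≈ -0.0016420)
h = -418
B + h = -1/609 - 418 = -254563/609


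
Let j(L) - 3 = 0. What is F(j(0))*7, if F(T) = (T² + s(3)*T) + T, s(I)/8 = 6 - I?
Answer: 588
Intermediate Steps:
s(I) = 48 - 8*I (s(I) = 8*(6 - I) = 48 - 8*I)
j(L) = 3 (j(L) = 3 + 0 = 3)
F(T) = T² + 25*T (F(T) = (T² + (48 - 8*3)*T) + T = (T² + (48 - 24)*T) + T = (T² + 24*T) + T = T² + 25*T)
F(j(0))*7 = (3*(25 + 3))*7 = (3*28)*7 = 84*7 = 588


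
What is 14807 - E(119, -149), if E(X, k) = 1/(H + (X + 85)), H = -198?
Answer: 88841/6 ≈ 14807.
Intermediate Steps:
E(X, k) = 1/(-113 + X) (E(X, k) = 1/(-198 + (X + 85)) = 1/(-198 + (85 + X)) = 1/(-113 + X))
14807 - E(119, -149) = 14807 - 1/(-113 + 119) = 14807 - 1/6 = 14807 - 1*⅙ = 14807 - ⅙ = 88841/6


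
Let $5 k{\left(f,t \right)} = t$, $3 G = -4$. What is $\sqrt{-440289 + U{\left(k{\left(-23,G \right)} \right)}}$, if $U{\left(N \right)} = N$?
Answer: $\frac{i \sqrt{99065085}}{15} \approx 663.54 i$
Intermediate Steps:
$G = - \frac{4}{3}$ ($G = \frac{1}{3} \left(-4\right) = - \frac{4}{3} \approx -1.3333$)
$k{\left(f,t \right)} = \frac{t}{5}$
$\sqrt{-440289 + U{\left(k{\left(-23,G \right)} \right)}} = \sqrt{-440289 + \frac{1}{5} \left(- \frac{4}{3}\right)} = \sqrt{-440289 - \frac{4}{15}} = \sqrt{- \frac{6604339}{15}} = \frac{i \sqrt{99065085}}{15}$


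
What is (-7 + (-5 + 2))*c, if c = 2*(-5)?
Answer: 100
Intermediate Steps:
c = -10
(-7 + (-5 + 2))*c = (-7 + (-5 + 2))*(-10) = (-7 - 3)*(-10) = -10*(-10) = 100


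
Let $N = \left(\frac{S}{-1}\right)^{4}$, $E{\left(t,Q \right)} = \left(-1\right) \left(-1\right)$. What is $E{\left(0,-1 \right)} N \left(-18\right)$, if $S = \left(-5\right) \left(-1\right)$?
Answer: $-11250$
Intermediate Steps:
$S = 5$
$E{\left(t,Q \right)} = 1$
$N = 625$ ($N = \left(\frac{5}{-1}\right)^{4} = \left(5 \left(-1\right)\right)^{4} = \left(-5\right)^{4} = 625$)
$E{\left(0,-1 \right)} N \left(-18\right) = 1 \cdot 625 \left(-18\right) = 625 \left(-18\right) = -11250$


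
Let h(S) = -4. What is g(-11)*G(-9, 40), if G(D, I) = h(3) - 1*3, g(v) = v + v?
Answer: 154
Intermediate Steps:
g(v) = 2*v
G(D, I) = -7 (G(D, I) = -4 - 1*3 = -4 - 3 = -7)
g(-11)*G(-9, 40) = (2*(-11))*(-7) = -22*(-7) = 154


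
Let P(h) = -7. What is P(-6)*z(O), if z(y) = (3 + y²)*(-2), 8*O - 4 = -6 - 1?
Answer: 1407/32 ≈ 43.969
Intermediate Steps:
O = -3/8 (O = ½ + (-6 - 1)/8 = ½ + (⅛)*(-7) = ½ - 7/8 = -3/8 ≈ -0.37500)
z(y) = -6 - 2*y²
P(-6)*z(O) = -7*(-6 - 2*(-3/8)²) = -7*(-6 - 2*9/64) = -7*(-6 - 9/32) = -7*(-201/32) = 1407/32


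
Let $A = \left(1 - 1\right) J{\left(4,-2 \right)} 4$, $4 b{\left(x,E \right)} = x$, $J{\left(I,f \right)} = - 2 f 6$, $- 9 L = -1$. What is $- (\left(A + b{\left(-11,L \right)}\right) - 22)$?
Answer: $\frac{99}{4} \approx 24.75$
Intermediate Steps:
$L = \frac{1}{9}$ ($L = \left(- \frac{1}{9}\right) \left(-1\right) = \frac{1}{9} \approx 0.11111$)
$J{\left(I,f \right)} = - 12 f$
$b{\left(x,E \right)} = \frac{x}{4}$
$A = 0$ ($A = \left(1 - 1\right) \left(\left(-12\right) \left(-2\right)\right) 4 = \left(1 - 1\right) 24 \cdot 4 = 0 \cdot 24 \cdot 4 = 0 \cdot 4 = 0$)
$- (\left(A + b{\left(-11,L \right)}\right) - 22) = - (\left(0 + \frac{1}{4} \left(-11\right)\right) - 22) = - (\left(0 - \frac{11}{4}\right) - 22) = - (- \frac{11}{4} - 22) = \left(-1\right) \left(- \frac{99}{4}\right) = \frac{99}{4}$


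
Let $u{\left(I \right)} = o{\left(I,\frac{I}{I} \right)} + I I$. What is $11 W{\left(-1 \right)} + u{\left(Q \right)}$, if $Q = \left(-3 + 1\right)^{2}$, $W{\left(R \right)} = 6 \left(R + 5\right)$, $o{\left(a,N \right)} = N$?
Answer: $281$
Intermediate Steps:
$W{\left(R \right)} = 30 + 6 R$ ($W{\left(R \right)} = 6 \left(5 + R\right) = 30 + 6 R$)
$Q = 4$ ($Q = \left(-2\right)^{2} = 4$)
$u{\left(I \right)} = 1 + I^{2}$ ($u{\left(I \right)} = \frac{I}{I} + I I = 1 + I^{2}$)
$11 W{\left(-1 \right)} + u{\left(Q \right)} = 11 \left(30 + 6 \left(-1\right)\right) + \left(1 + 4^{2}\right) = 11 \left(30 - 6\right) + \left(1 + 16\right) = 11 \cdot 24 + 17 = 264 + 17 = 281$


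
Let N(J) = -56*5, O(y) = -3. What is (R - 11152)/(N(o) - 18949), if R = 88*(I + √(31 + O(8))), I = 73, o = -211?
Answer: 4728/19229 - 176*√7/19229 ≈ 0.22166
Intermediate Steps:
N(J) = -280
R = 6424 + 176*√7 (R = 88*(73 + √(31 - 3)) = 88*(73 + √28) = 88*(73 + 2*√7) = 6424 + 176*√7 ≈ 6889.7)
(R - 11152)/(N(o) - 18949) = ((6424 + 176*√7) - 11152)/(-280 - 18949) = (-4728 + 176*√7)/(-19229) = (-4728 + 176*√7)*(-1/19229) = 4728/19229 - 176*√7/19229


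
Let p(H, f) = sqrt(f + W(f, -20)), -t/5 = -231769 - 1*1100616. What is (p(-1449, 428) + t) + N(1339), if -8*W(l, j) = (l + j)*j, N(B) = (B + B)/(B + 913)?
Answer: 7501328889/1126 + 2*sqrt(362) ≈ 6.6620e+6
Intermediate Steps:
N(B) = 2*B/(913 + B) (N(B) = (2*B)/(913 + B) = 2*B/(913 + B))
W(l, j) = -j*(j + l)/8 (W(l, j) = -(l + j)*j/8 = -(j + l)*j/8 = -j*(j + l)/8)
t = 6661925 (t = -5*(-231769 - 1*1100616) = -5*(-231769 - 1100616) = -5*(-1332385) = 6661925)
p(H, f) = sqrt(-50 + 7*f/2) (p(H, f) = sqrt(f - 1/8*(-20)*(-20 + f)) = sqrt(f + (-50 + 5*f/2)) = sqrt(-50 + 7*f/2))
(p(-1449, 428) + t) + N(1339) = (sqrt(-200 + 14*428)/2 + 6661925) + 2*1339/(913 + 1339) = (sqrt(-200 + 5992)/2 + 6661925) + 2*1339/2252 = (sqrt(5792)/2 + 6661925) + 2*1339*(1/2252) = ((4*sqrt(362))/2 + 6661925) + 1339/1126 = (2*sqrt(362) + 6661925) + 1339/1126 = (6661925 + 2*sqrt(362)) + 1339/1126 = 7501328889/1126 + 2*sqrt(362)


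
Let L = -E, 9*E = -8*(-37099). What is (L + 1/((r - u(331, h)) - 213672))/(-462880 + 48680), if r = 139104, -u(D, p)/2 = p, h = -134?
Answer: 22210726121/278973640800 ≈ 0.079616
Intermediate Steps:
u(D, p) = -2*p
E = 296792/9 (E = (-8*(-37099))/9 = (⅑)*296792 = 296792/9 ≈ 32977.)
L = -296792/9 (L = -1*296792/9 = -296792/9 ≈ -32977.)
(L + 1/((r - u(331, h)) - 213672))/(-462880 + 48680) = (-296792/9 + 1/((139104 - (-2)*(-134)) - 213672))/(-462880 + 48680) = (-296792/9 + 1/((139104 - 1*268) - 213672))/(-414200) = (-296792/9 + 1/((139104 - 268) - 213672))*(-1/414200) = (-296792/9 + 1/(138836 - 213672))*(-1/414200) = (-296792/9 + 1/(-74836))*(-1/414200) = (-296792/9 - 1/74836)*(-1/414200) = -22210726121/673524*(-1/414200) = 22210726121/278973640800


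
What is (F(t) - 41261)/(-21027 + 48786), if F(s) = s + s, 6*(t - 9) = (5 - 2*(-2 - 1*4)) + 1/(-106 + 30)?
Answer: -9402113/6329052 ≈ -1.4855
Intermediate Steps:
t = 5395/456 (t = 9 + ((5 - 2*(-2 - 1*4)) + 1/(-106 + 30))/6 = 9 + ((5 - 2*(-2 - 4)) + 1/(-76))/6 = 9 + ((5 - 2*(-6)) - 1/76)/6 = 9 + ((5 + 12) - 1/76)/6 = 9 + (17 - 1/76)/6 = 9 + (⅙)*(1291/76) = 9 + 1291/456 = 5395/456 ≈ 11.831)
F(s) = 2*s
(F(t) - 41261)/(-21027 + 48786) = (2*(5395/456) - 41261)/(-21027 + 48786) = (5395/228 - 41261)/27759 = -9402113/228*1/27759 = -9402113/6329052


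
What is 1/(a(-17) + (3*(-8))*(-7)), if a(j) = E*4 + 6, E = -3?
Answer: 1/162 ≈ 0.0061728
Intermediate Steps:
a(j) = -6 (a(j) = -3*4 + 6 = -12 + 6 = -6)
1/(a(-17) + (3*(-8))*(-7)) = 1/(-6 + (3*(-8))*(-7)) = 1/(-6 - 24*(-7)) = 1/(-6 + 168) = 1/162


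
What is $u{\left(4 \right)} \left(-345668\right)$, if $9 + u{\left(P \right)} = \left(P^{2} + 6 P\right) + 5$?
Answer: $-12444048$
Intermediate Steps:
$u{\left(P \right)} = -4 + P^{2} + 6 P$ ($u{\left(P \right)} = -9 + \left(\left(P^{2} + 6 P\right) + 5\right) = -9 + \left(5 + P^{2} + 6 P\right) = -4 + P^{2} + 6 P$)
$u{\left(4 \right)} \left(-345668\right) = \left(-4 + 4^{2} + 6 \cdot 4\right) \left(-345668\right) = \left(-4 + 16 + 24\right) \left(-345668\right) = 36 \left(-345668\right) = -12444048$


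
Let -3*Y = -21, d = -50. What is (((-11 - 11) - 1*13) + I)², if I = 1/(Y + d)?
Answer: 2268036/1849 ≈ 1226.6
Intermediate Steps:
Y = 7 (Y = -⅓*(-21) = 7)
I = -1/43 (I = 1/(7 - 50) = 1/(-43) = -1/43 ≈ -0.023256)
(((-11 - 11) - 1*13) + I)² = (((-11 - 11) - 1*13) - 1/43)² = ((-22 - 13) - 1/43)² = (-35 - 1/43)² = (-1506/43)² = 2268036/1849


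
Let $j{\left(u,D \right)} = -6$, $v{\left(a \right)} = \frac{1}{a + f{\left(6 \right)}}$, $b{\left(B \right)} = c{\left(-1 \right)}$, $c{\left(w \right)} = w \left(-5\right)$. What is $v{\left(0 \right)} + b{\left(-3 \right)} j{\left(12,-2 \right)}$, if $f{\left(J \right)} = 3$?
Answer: $- \frac{89}{3} \approx -29.667$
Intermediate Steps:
$c{\left(w \right)} = - 5 w$
$b{\left(B \right)} = 5$ ($b{\left(B \right)} = \left(-5\right) \left(-1\right) = 5$)
$v{\left(a \right)} = \frac{1}{3 + a}$ ($v{\left(a \right)} = \frac{1}{a + 3} = \frac{1}{3 + a}$)
$v{\left(0 \right)} + b{\left(-3 \right)} j{\left(12,-2 \right)} = \frac{1}{3 + 0} + 5 \left(-6\right) = \frac{1}{3} - 30 = - \frac{89}{3}$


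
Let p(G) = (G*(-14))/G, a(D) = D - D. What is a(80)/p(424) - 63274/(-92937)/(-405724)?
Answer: -31637/18853385694 ≈ -1.6781e-6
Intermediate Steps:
a(D) = 0
p(G) = -14 (p(G) = (-14*G)/G = -14)
a(80)/p(424) - 63274/(-92937)/(-405724) = 0/(-14) - 63274/(-92937)/(-405724) = 0*(-1/14) - 63274*(-1/92937)*(-1/405724) = 0 + (63274/92937)*(-1/405724) = 0 - 31637/18853385694 = -31637/18853385694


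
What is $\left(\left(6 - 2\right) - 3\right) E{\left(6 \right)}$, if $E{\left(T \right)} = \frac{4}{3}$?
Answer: $\frac{4}{3} \approx 1.3333$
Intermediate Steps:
$E{\left(T \right)} = \frac{4}{3}$ ($E{\left(T \right)} = 4 \cdot \frac{1}{3} = \frac{4}{3}$)
$\left(\left(6 - 2\right) - 3\right) E{\left(6 \right)} = \left(\left(6 - 2\right) - 3\right) \frac{4}{3} = \left(4 - 3\right) \frac{4}{3} = 1 \cdot \frac{4}{3} = \frac{4}{3}$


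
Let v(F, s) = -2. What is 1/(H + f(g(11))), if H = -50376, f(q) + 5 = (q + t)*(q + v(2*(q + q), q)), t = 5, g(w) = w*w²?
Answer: 1/1725163 ≈ 5.7966e-7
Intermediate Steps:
g(w) = w³
f(q) = -5 + (-2 + q)*(5 + q) (f(q) = -5 + (q + 5)*(q - 2) = -5 + (5 + q)*(-2 + q) = -5 + (-2 + q)*(5 + q))
1/(H + f(g(11))) = 1/(-50376 + (-15 + (11³)² + 3*11³)) = 1/(-50376 + (-15 + 1331² + 3*1331)) = 1/(-50376 + (-15 + 1771561 + 3993)) = 1/(-50376 + 1775539) = 1/1725163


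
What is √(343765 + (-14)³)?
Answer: √341021 ≈ 583.97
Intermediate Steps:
√(343765 + (-14)³) = √(343765 - 2744) = √341021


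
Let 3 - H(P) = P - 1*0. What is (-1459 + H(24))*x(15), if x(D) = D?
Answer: -22200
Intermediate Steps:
H(P) = 3 - P (H(P) = 3 - (P - 1*0) = 3 - (P + 0) = 3 - P)
(-1459 + H(24))*x(15) = (-1459 + (3 - 1*24))*15 = (-1459 + (3 - 24))*15 = (-1459 - 21)*15 = -1480*15 = -22200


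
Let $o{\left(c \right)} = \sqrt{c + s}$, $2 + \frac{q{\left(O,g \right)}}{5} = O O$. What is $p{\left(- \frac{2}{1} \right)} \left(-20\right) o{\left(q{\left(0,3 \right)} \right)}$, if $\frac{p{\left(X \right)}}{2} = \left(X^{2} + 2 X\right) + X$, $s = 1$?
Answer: $240 i \approx 240.0 i$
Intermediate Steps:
$p{\left(X \right)} = 2 X^{2} + 6 X$ ($p{\left(X \right)} = 2 \left(\left(X^{2} + 2 X\right) + X\right) = 2 \left(X^{2} + 3 X\right) = 2 X^{2} + 6 X$)
$q{\left(O,g \right)} = -10 + 5 O^{2}$ ($q{\left(O,g \right)} = -10 + 5 O O = -10 + 5 O^{2}$)
$o{\left(c \right)} = \sqrt{1 + c}$ ($o{\left(c \right)} = \sqrt{c + 1} = \sqrt{1 + c}$)
$p{\left(- \frac{2}{1} \right)} \left(-20\right) o{\left(q{\left(0,3 \right)} \right)} = 2 \left(- \frac{2}{1}\right) \left(3 - \frac{2}{1}\right) \left(-20\right) \sqrt{1 - \left(10 - 5 \cdot 0^{2}\right)} = 2 \left(\left(-2\right) 1\right) \left(3 - 2\right) \left(-20\right) \sqrt{1 + \left(-10 + 5 \cdot 0\right)} = 2 \left(-2\right) \left(3 - 2\right) \left(-20\right) \sqrt{1 + \left(-10 + 0\right)} = 2 \left(-2\right) 1 \left(-20\right) \sqrt{1 - 10} = \left(-4\right) \left(-20\right) \sqrt{-9} = 80 \cdot 3 i = 240 i$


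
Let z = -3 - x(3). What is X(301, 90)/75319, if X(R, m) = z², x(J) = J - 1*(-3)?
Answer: 81/75319 ≈ 0.0010754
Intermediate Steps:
x(J) = 3 + J (x(J) = J + 3 = 3 + J)
z = -9 (z = -3 - (3 + 3) = -3 - 1*6 = -3 - 6 = -9)
X(R, m) = 81 (X(R, m) = (-9)² = 81)
X(301, 90)/75319 = 81/75319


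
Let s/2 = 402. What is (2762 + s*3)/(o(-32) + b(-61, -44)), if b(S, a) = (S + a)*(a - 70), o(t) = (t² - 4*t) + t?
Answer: 2587/6545 ≈ 0.39526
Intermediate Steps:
s = 804 (s = 2*402 = 804)
o(t) = t² - 3*t
b(S, a) = (-70 + a)*(S + a) (b(S, a) = (S + a)*(-70 + a) = (-70 + a)*(S + a))
(2762 + s*3)/(o(-32) + b(-61, -44)) = (2762 + 804*3)/(-32*(-3 - 32) + ((-44)² - 70*(-61) - 70*(-44) - 61*(-44))) = (2762 + 2412)/(-32*(-35) + (1936 + 4270 + 3080 + 2684)) = 5174/(1120 + 11970) = 5174/13090 = 5174*(1/13090) = 2587/6545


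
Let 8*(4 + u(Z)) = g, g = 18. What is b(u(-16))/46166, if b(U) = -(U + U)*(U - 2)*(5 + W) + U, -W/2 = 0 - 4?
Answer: -1379/369328 ≈ -0.0037338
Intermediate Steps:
W = 8 (W = -2*(0 - 4) = -2*(-4) = 8)
u(Z) = -7/4 (u(Z) = -4 + (1/8)*18 = -4 + 9/4 = -7/4)
b(U) = U - 26*U*(-2 + U) (b(U) = -(U + U)*(U - 2)*(5 + 8) + U = -(2*U)*(-2 + U)*13 + U = -2*U*(-2 + U)*13 + U = -26*U*(-2 + U) + U = U - 26*U*(-2 + U))
b(u(-16))/46166 = -7*(53 - 26*(-7/4))/4/46166 = -7*(53 + 91/2)/4*(1/46166) = -7/4*197/2*(1/46166) = -1379/8*1/46166 = -1379/369328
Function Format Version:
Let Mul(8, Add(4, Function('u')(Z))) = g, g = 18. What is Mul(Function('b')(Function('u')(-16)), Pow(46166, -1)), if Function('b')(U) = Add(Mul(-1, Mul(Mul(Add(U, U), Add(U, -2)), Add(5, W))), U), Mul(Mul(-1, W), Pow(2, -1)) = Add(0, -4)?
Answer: Rational(-1379, 369328) ≈ -0.0037338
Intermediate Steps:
W = 8 (W = Mul(-2, Add(0, -4)) = Mul(-2, -4) = 8)
Function('u')(Z) = Rational(-7, 4) (Function('u')(Z) = Add(-4, Mul(Rational(1, 8), 18)) = Add(-4, Rational(9, 4)) = Rational(-7, 4))
Function('b')(U) = Add(U, Mul(-26, U, Add(-2, U))) (Function('b')(U) = Add(Mul(-1, Mul(Mul(Add(U, U), Add(U, -2)), Add(5, 8))), U) = Add(Mul(-1, Mul(Mul(Mul(2, U), Add(-2, U)), 13)), U) = Add(Mul(-1, Mul(Mul(2, U, Add(-2, U)), 13)), U) = Add(Mul(-1, Mul(26, U, Add(-2, U))), U) = Add(Mul(-26, U, Add(-2, U)), U) = Add(U, Mul(-26, U, Add(-2, U))))
Mul(Function('b')(Function('u')(-16)), Pow(46166, -1)) = Mul(Mul(Rational(-7, 4), Add(53, Mul(-26, Rational(-7, 4)))), Pow(46166, -1)) = Mul(Mul(Rational(-7, 4), Add(53, Rational(91, 2))), Rational(1, 46166)) = Mul(Mul(Rational(-7, 4), Rational(197, 2)), Rational(1, 46166)) = Mul(Rational(-1379, 8), Rational(1, 46166)) = Rational(-1379, 369328)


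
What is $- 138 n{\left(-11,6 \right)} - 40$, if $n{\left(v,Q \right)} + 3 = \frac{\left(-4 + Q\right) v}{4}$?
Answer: $1133$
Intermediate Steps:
$n{\left(v,Q \right)} = -3 + \frac{v \left(-4 + Q\right)}{4}$ ($n{\left(v,Q \right)} = -3 + \frac{\left(-4 + Q\right) v}{4} = -3 + v \left(-4 + Q\right) \frac{1}{4} = -3 + \frac{v \left(-4 + Q\right)}{4}$)
$- 138 n{\left(-11,6 \right)} - 40 = - 138 \left(-3 - -11 + \frac{1}{4} \cdot 6 \left(-11\right)\right) - 40 = - 138 \left(-3 + 11 - \frac{33}{2}\right) - 40 = \left(-138\right) \left(- \frac{17}{2}\right) - 40 = 1173 - 40 = 1133$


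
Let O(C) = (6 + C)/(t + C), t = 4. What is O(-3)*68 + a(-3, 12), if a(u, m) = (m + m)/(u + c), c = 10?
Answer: 1452/7 ≈ 207.43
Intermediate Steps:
a(u, m) = 2*m/(10 + u) (a(u, m) = (m + m)/(u + 10) = (2*m)/(10 + u) = 2*m/(10 + u))
O(C) = (6 + C)/(4 + C)
O(-3)*68 + a(-3, 12) = ((6 - 3)/(4 - 3))*68 + 2*12/(10 - 3) = (3/1)*68 + 2*12/7 = (1*3)*68 + 2*12*(⅐) = 3*68 + 24/7 = 204 + 24/7 = 1452/7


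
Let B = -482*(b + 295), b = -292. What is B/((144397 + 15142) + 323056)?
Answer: -482/160865 ≈ -0.0029963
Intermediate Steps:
B = -1446 (B = -482*(-292 + 295) = -482*3 = -1446)
B/((144397 + 15142) + 323056) = -1446/((144397 + 15142) + 323056) = -1446/(159539 + 323056) = -1446/482595 = -1446*1/482595 = -482/160865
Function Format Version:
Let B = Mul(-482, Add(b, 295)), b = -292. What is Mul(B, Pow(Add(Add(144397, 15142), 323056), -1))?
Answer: Rational(-482, 160865) ≈ -0.0029963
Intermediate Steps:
B = -1446 (B = Mul(-482, Add(-292, 295)) = Mul(-482, 3) = -1446)
Mul(B, Pow(Add(Add(144397, 15142), 323056), -1)) = Mul(-1446, Pow(Add(Add(144397, 15142), 323056), -1)) = Mul(-1446, Pow(Add(159539, 323056), -1)) = Mul(-1446, Pow(482595, -1)) = Mul(-1446, Rational(1, 482595)) = Rational(-482, 160865)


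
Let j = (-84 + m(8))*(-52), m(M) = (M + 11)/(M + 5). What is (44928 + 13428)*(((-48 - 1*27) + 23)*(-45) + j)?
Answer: 387016992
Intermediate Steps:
m(M) = (11 + M)/(5 + M)
j = 4292 (j = (-84 + (11 + 8)/(5 + 8))*(-52) = (-84 + 19/13)*(-52) = -1073/13*(-52) = 4292)
(44928 + 13428)*(((-48 - 1*27) + 23)*(-45) + j) = (44928 + 13428)*(((-48 - 1*27) + 23)*(-45) + 4292) = 58356*(((-48 - 27) + 23)*(-45) + 4292) = 58356*((-75 + 23)*(-45) + 4292) = 58356*(-52*(-45) + 4292) = 58356*(2340 + 4292) = 58356*6632 = 387016992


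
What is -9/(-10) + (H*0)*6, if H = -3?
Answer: 9/10 ≈ 0.90000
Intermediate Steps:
-9/(-10) + (H*0)*6 = -9/(-10) - 3*0*6 = -9*(-⅒) + 0*6 = 9/10 + 0 = 9/10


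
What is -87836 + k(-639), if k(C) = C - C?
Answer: -87836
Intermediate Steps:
k(C) = 0
-87836 + k(-639) = -87836 + 0 = -87836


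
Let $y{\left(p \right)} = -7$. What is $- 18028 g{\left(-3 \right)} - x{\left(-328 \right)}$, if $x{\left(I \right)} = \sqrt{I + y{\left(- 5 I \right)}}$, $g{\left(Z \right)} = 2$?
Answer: $-36056 - i \sqrt{335} \approx -36056.0 - 18.303 i$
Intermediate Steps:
$x{\left(I \right)} = \sqrt{-7 + I}$ ($x{\left(I \right)} = \sqrt{I - 7} = \sqrt{-7 + I}$)
$- 18028 g{\left(-3 \right)} - x{\left(-328 \right)} = \left(-18028\right) 2 - \sqrt{-7 - 328} = -36056 - \sqrt{-335} = -36056 - i \sqrt{335}$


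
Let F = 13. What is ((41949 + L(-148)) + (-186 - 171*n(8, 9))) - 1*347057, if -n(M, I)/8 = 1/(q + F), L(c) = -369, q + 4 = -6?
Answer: -305207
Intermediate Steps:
q = -10 (q = -4 - 6 = -10)
n(M, I) = -8/3 (n(M, I) = -8/(-10 + 13) = -8/3)
((41949 + L(-148)) + (-186 - 171*n(8, 9))) - 1*347057 = ((41949 - 369) + (-186 - 171*(-8/3))) - 1*347057 = (41580 + (-186 + 456)) - 347057 = (41580 + 270) - 347057 = 41850 - 347057 = -305207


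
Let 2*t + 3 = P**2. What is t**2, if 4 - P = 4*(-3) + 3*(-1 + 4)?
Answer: 529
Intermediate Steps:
P = 7 (P = 4 - (4*(-3) + 3*(-1 + 4)) = 4 - (-12 + 3*3) = 4 - (-12 + 9) = 4 - 1*(-3) = 4 + 3 = 7)
t = 23 (t = -3/2 + (1/2)*7**2 = -3/2 + (1/2)*49 = -3/2 + 49/2 = 23)
t**2 = 23**2 = 529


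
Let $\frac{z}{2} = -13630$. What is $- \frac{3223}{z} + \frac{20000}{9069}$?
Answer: $\frac{574429387}{247220940} \approx 2.3235$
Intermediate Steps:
$z = -27260$ ($z = 2 \left(-13630\right) = -27260$)
$- \frac{3223}{z} + \frac{20000}{9069} = - \frac{3223}{-27260} + \frac{20000}{9069} = \left(-3223\right) \left(- \frac{1}{27260}\right) + 20000 \cdot \frac{1}{9069} = \frac{3223}{27260} + \frac{20000}{9069} = \frac{574429387}{247220940}$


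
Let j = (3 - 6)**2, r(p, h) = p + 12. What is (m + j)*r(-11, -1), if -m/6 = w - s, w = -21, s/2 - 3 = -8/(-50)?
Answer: 4323/25 ≈ 172.92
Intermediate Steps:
s = 158/25 (s = 6 + 2*(-8/(-50)) = 6 + 2*(-8*(-1/50)) = 6 + 2*(4/25) = 6 + 8/25 = 158/25 ≈ 6.3200)
r(p, h) = 12 + p
j = 9 (j = (-3)**2 = 9)
m = 4098/25 (m = -6*(-21 - 1*158/25) = -6*(-21 - 158/25) = -6*(-683/25) = 4098/25 ≈ 163.92)
(m + j)*r(-11, -1) = (4098/25 + 9)*(12 - 11) = (4323/25)*1 = 4323/25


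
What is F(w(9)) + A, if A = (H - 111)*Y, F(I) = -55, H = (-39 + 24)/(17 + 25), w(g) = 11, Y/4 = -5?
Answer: 15205/7 ≈ 2172.1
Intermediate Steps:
Y = -20 (Y = 4*(-5) = -20)
H = -5/14 (H = -15/42 = -15*1/42 = -5/14 ≈ -0.35714)
A = 15590/7 (A = (-5/14 - 111)*(-20) = -1559/14*(-20) = 15590/7 ≈ 2227.1)
F(w(9)) + A = -55 + 15590/7 = 15205/7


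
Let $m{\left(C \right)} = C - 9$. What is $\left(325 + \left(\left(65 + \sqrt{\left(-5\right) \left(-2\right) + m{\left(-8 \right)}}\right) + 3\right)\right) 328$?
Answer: $128904 + 328 i \sqrt{7} \approx 1.289 \cdot 10^{5} + 867.81 i$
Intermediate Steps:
$m{\left(C \right)} = -9 + C$
$\left(325 + \left(\left(65 + \sqrt{\left(-5\right) \left(-2\right) + m{\left(-8 \right)}}\right) + 3\right)\right) 328 = \left(325 + \left(\left(65 + \sqrt{\left(-5\right) \left(-2\right) - 17}\right) + 3\right)\right) 328 = \left(325 + \left(\left(65 + \sqrt{10 - 17}\right) + 3\right)\right) 328 = \left(325 + \left(\left(65 + \sqrt{-7}\right) + 3\right)\right) 328 = \left(325 + \left(\left(65 + i \sqrt{7}\right) + 3\right)\right) 328 = \left(325 + \left(68 + i \sqrt{7}\right)\right) 328 = \left(393 + i \sqrt{7}\right) 328 = 128904 + 328 i \sqrt{7}$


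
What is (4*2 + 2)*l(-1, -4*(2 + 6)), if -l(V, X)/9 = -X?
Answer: -2880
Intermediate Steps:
l(V, X) = 9*X (l(V, X) = -(-9)*X = 9*X)
(4*2 + 2)*l(-1, -4*(2 + 6)) = (4*2 + 2)*(9*(-4*(2 + 6))) = (8 + 2)*(9*(-4*8)) = 10*(9*(-32)) = 10*(-288) = -2880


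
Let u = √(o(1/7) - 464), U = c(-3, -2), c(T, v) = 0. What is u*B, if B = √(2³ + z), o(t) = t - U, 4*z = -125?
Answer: -√2113797/14 ≈ -103.85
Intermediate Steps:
z = -125/4 (z = (¼)*(-125) = -125/4 ≈ -31.250)
U = 0
o(t) = t (o(t) = t - 1*0 = t + 0 = t)
u = I*√22729/7 (u = √(1/7 - 464) = √(⅐ - 464) = √(-3247/7) = I*√22729/7 ≈ 21.537*I)
B = I*√93/2 (B = √(2³ - 125/4) = √(8 - 125/4) = √(-93/4) = I*√93/2 ≈ 4.8218*I)
u*B = (I*√22729/7)*(I*√93/2) = -√2113797/14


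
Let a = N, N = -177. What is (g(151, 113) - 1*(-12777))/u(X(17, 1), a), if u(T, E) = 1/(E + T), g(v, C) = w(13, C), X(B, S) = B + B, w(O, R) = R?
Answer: -1843270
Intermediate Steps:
X(B, S) = 2*B
g(v, C) = C
a = -177
(g(151, 113) - 1*(-12777))/u(X(17, 1), a) = (113 - 1*(-12777))/(1/(-177 + 2*17)) = (113 + 12777)/(1/(-177 + 34)) = 12890/(1/(-143)) = 12890/(-1/143) = 12890*(-143) = -1843270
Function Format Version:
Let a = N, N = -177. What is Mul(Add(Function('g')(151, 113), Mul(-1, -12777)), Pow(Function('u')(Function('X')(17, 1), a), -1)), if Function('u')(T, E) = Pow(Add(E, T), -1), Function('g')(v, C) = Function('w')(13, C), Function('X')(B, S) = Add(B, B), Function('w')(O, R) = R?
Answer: -1843270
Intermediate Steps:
Function('X')(B, S) = Mul(2, B)
Function('g')(v, C) = C
a = -177
Mul(Add(Function('g')(151, 113), Mul(-1, -12777)), Pow(Function('u')(Function('X')(17, 1), a), -1)) = Mul(Add(113, Mul(-1, -12777)), Pow(Pow(Add(-177, Mul(2, 17)), -1), -1)) = Mul(Add(113, 12777), Pow(Pow(Add(-177, 34), -1), -1)) = Mul(12890, Pow(Pow(-143, -1), -1)) = Mul(12890, Pow(Rational(-1, 143), -1)) = Mul(12890, -143) = -1843270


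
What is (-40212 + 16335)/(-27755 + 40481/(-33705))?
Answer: 114967755/133646108 ≈ 0.86024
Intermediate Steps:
(-40212 + 16335)/(-27755 + 40481/(-33705)) = -23877/(-27755 + 40481*(-1/33705)) = -23877/(-27755 - 5783/4815) = -23877/(-133646108/4815) = -23877*(-4815/133646108) = 114967755/133646108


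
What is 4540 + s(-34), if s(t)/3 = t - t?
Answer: 4540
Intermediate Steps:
s(t) = 0 (s(t) = 3*(t - t) = 3*0 = 0)
4540 + s(-34) = 4540 + 0 = 4540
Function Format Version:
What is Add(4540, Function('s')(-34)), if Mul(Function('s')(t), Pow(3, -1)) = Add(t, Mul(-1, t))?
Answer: 4540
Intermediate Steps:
Function('s')(t) = 0 (Function('s')(t) = Mul(3, Add(t, Mul(-1, t))) = Mul(3, 0) = 0)
Add(4540, Function('s')(-34)) = Add(4540, 0) = 4540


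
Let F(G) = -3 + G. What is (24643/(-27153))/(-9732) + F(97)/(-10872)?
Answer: -170637937/19951101198 ≈ -0.0085528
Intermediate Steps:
(24643/(-27153))/(-9732) + F(97)/(-10872) = (24643/(-27153))/(-9732) + (-3 + 97)/(-10872) = (24643*(-1/27153))*(-1/9732) + 94*(-1/10872) = -24643/27153*(-1/9732) - 47/5436 = 24643/264252996 - 47/5436 = -170637937/19951101198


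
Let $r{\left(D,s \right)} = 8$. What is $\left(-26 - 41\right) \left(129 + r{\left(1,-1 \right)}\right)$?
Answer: $-9179$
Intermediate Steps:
$\left(-26 - 41\right) \left(129 + r{\left(1,-1 \right)}\right) = \left(-26 - 41\right) \left(129 + 8\right) = \left(-26 - 41\right) 137 = \left(-67\right) 137 = -9179$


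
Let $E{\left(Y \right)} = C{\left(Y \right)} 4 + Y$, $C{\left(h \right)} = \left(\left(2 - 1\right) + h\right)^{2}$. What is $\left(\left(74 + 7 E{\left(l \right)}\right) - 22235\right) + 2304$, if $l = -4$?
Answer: $-19633$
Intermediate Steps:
$C{\left(h \right)} = \left(1 + h\right)^{2}$
$E{\left(Y \right)} = Y + 4 \left(1 + Y\right)^{2}$ ($E{\left(Y \right)} = \left(1 + Y\right)^{2} \cdot 4 + Y = 4 \left(1 + Y\right)^{2} + Y = Y + 4 \left(1 + Y\right)^{2}$)
$\left(\left(74 + 7 E{\left(l \right)}\right) - 22235\right) + 2304 = \left(\left(74 + 7 \left(-4 + 4 \left(1 - 4\right)^{2}\right)\right) - 22235\right) + 2304 = \left(\left(74 + 7 \left(-4 + 4 \left(-3\right)^{2}\right)\right) - 22235\right) + 2304 = \left(\left(74 + 7 \left(-4 + 4 \cdot 9\right)\right) - 22235\right) + 2304 = \left(\left(74 + 7 \left(-4 + 36\right)\right) - 22235\right) + 2304 = \left(\left(74 + 7 \cdot 32\right) - 22235\right) + 2304 = \left(\left(74 + 224\right) - 22235\right) + 2304 = \left(298 - 22235\right) + 2304 = -21937 + 2304 = -19633$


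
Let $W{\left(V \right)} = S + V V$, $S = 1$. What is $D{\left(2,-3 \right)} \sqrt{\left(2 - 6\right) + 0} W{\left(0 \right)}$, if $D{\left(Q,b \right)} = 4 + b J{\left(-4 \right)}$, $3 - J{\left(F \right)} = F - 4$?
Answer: $- 58 i \approx - 58.0 i$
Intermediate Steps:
$J{\left(F \right)} = 7 - F$ ($J{\left(F \right)} = 3 - \left(F - 4\right) = 3 - \left(-4 + F\right) = 7 - F$)
$W{\left(V \right)} = 1 + V^{2}$ ($W{\left(V \right)} = 1 + V V = 1 + V^{2}$)
$D{\left(Q,b \right)} = 4 + 11 b$ ($D{\left(Q,b \right)} = 4 + b \left(7 - -4\right) = 4 + b \left(7 + 4\right) = 4 + b 11 = 4 + 11 b$)
$D{\left(2,-3 \right)} \sqrt{\left(2 - 6\right) + 0} W{\left(0 \right)} = \left(4 + 11 \left(-3\right)\right) \sqrt{\left(2 - 6\right) + 0} \left(1 + 0^{2}\right) = \left(4 - 33\right) \sqrt{\left(2 - 6\right) + 0} \left(1 + 0\right) = - 29 \sqrt{-4 + 0} \cdot 1 = - 29 \sqrt{-4} \cdot 1 = - 29 \cdot 2 i 1 = - 58 i 1 = - 58 i$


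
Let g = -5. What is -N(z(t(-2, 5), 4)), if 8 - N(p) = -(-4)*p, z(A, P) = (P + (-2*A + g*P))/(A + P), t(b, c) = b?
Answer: -32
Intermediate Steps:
z(A, P) = (-4*P - 2*A)/(A + P) (z(A, P) = (P + (-2*A - 5*P))/(A + P) = (P + (-5*P - 2*A))/(A + P) = (-4*P - 2*A)/(A + P))
N(p) = 8 - 4*p (N(p) = 8 - (-1)*(-4*p) = 8 - 4*p)
-N(z(t(-2, 5), 4)) = -(8 - 8*(-1*(-2) - 2*4)/(-2 + 4)) = -(8 - 8*(2 - 8)/2) = -(8 - 8*(-6)/2) = -(8 - 4*(-6)) = -(8 + 24) = -1*32 = -32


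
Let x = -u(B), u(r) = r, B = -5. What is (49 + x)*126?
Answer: 6804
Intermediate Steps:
x = 5 (x = -1*(-5) = 5)
(49 + x)*126 = (49 + 5)*126 = 54*126 = 6804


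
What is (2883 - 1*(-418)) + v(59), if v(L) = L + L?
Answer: 3419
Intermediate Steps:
v(L) = 2*L
(2883 - 1*(-418)) + v(59) = (2883 - 1*(-418)) + 2*59 = (2883 + 418) + 118 = 3301 + 118 = 3419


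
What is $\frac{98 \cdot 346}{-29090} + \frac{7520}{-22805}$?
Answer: $- \frac{99202874}{66339745} \approx -1.4954$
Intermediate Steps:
$\frac{98 \cdot 346}{-29090} + \frac{7520}{-22805} = 33908 \left(- \frac{1}{29090}\right) + 7520 \left(- \frac{1}{22805}\right) = - \frac{16954}{14545} - \frac{1504}{4561} = - \frac{99202874}{66339745}$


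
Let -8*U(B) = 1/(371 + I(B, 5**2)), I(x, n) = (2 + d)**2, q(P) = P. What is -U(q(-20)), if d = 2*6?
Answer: 1/4536 ≈ 0.00022046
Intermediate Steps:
d = 12
I(x, n) = 196 (I(x, n) = (2 + 12)**2 = 14**2 = 196)
U(B) = -1/4536 (U(B) = -1/(8*(371 + 196)) = -1/8/567 = -1/8*1/567 = -1/4536)
-U(q(-20)) = -1*(-1/4536) = 1/4536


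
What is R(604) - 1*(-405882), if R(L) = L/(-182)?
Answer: 36934960/91 ≈ 4.0588e+5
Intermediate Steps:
R(L) = -L/182 (R(L) = L*(-1/182) = -L/182)
R(604) - 1*(-405882) = -1/182*604 - 1*(-405882) = -302/91 + 405882 = 36934960/91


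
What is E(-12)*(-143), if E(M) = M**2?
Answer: -20592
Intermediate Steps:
E(-12)*(-143) = (-12)**2*(-143) = 144*(-143) = -20592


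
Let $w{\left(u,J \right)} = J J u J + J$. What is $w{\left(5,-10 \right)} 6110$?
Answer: $-30611100$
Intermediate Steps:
$w{\left(u,J \right)} = J + u J^{3}$ ($w{\left(u,J \right)} = J^{2} u J + J = u J^{2} J + J = u J^{3} + J = J + u J^{3}$)
$w{\left(5,-10 \right)} 6110 = \left(-10 + 5 \left(-10\right)^{3}\right) 6110 = \left(-10 + 5 \left(-1000\right)\right) 6110 = \left(-10 - 5000\right) 6110 = \left(-5010\right) 6110 = -30611100$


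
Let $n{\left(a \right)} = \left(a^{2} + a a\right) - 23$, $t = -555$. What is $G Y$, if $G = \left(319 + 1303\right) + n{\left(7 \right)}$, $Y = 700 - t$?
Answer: $2129735$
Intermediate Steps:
$n{\left(a \right)} = -23 + 2 a^{2}$ ($n{\left(a \right)} = \left(a^{2} + a^{2}\right) - 23 = 2 a^{2} - 23 = -23 + 2 a^{2}$)
$Y = 1255$ ($Y = 700 - -555 = 700 + 555 = 1255$)
$G = 1697$ ($G = \left(319 + 1303\right) - \left(23 - 2 \cdot 7^{2}\right) = 1622 + \left(-23 + 2 \cdot 49\right) = 1622 + \left(-23 + 98\right) = 1622 + 75 = 1697$)
$G Y = 1697 \cdot 1255 = 2129735$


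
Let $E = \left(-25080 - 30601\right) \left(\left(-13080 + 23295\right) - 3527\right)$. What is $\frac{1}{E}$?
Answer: $- \frac{1}{372394528} \approx -2.6853 \cdot 10^{-9}$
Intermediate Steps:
$E = -372394528$ ($E = - 55681 \left(10215 - 3527\right) = \left(-55681\right) 6688 = -372394528$)
$\frac{1}{E} = \frac{1}{-372394528} = - \frac{1}{372394528}$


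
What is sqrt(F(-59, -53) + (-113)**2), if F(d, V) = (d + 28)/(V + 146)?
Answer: sqrt(114918)/3 ≈ 113.00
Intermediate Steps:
F(d, V) = (28 + d)/(146 + V)
sqrt(F(-59, -53) + (-113)**2) = sqrt((28 - 59)/(146 - 53) + (-113)**2) = sqrt(-31/93 + 12769) = sqrt((1/93)*(-31) + 12769) = sqrt(-1/3 + 12769) = sqrt(38306/3) = sqrt(114918)/3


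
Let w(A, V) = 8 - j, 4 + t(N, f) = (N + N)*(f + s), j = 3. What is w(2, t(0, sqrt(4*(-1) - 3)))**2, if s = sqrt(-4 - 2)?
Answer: 25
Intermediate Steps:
s = I*sqrt(6) (s = sqrt(-6) = I*sqrt(6) ≈ 2.4495*I)
t(N, f) = -4 + 2*N*(f + I*sqrt(6)) (t(N, f) = -4 + (N + N)*(f + I*sqrt(6)) = -4 + (2*N)*(f + I*sqrt(6)) = -4 + 2*N*(f + I*sqrt(6)))
w(A, V) = 5 (w(A, V) = 8 - 1*3 = 8 - 3 = 5)
w(2, t(0, sqrt(4*(-1) - 3)))**2 = 5**2 = 25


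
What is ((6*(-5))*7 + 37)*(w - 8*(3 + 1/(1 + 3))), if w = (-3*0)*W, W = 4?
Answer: 4498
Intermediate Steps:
w = 0 (w = -3*0*4 = 0*4 = 0)
((6*(-5))*7 + 37)*(w - 8*(3 + 1/(1 + 3))) = ((6*(-5))*7 + 37)*(0 - 8*(3 + 1/(1 + 3))) = (-30*7 + 37)*(0 - 8*(3 + 1/4)) = (-210 + 37)*(0 - 8*(3 + ¼)) = -173*(0 - 8*13/4) = -173*(0 - 26) = -173*(-26) = 4498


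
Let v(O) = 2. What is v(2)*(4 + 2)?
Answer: 12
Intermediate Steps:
v(2)*(4 + 2) = 2*(4 + 2) = 2*6 = 12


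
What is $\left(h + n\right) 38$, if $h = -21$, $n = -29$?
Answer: $-1900$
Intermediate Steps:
$\left(h + n\right) 38 = \left(-21 - 29\right) 38 = \left(-50\right) 38 = -1900$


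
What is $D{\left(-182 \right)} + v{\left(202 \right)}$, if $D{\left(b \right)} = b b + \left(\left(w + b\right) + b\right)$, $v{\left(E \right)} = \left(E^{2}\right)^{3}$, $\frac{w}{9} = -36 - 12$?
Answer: $67937289670792$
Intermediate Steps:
$w = -432$ ($w = 9 \left(-36 - 12\right) = 9 \left(-48\right) = -432$)
$v{\left(E \right)} = E^{6}$
$D{\left(b \right)} = -432 + b^{2} + 2 b$ ($D{\left(b \right)} = b b + \left(\left(-432 + b\right) + b\right) = b^{2} + \left(-432 + 2 b\right) = -432 + b^{2} + 2 b$)
$D{\left(-182 \right)} + v{\left(202 \right)} = \left(-432 + \left(-182\right)^{2} + 2 \left(-182\right)\right) + 202^{6} = \left(-432 + 33124 - 364\right) + 67937289638464 = 32328 + 67937289638464 = 67937289670792$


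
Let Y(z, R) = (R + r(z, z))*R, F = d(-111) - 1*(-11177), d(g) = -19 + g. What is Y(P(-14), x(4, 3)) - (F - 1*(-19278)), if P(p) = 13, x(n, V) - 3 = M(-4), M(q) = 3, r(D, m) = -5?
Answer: -30319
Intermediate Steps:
x(n, V) = 6 (x(n, V) = 3 + 3 = 6)
F = 11047 (F = (-19 - 111) - 1*(-11177) = -130 + 11177 = 11047)
Y(z, R) = R*(-5 + R) (Y(z, R) = (R - 5)*R = (-5 + R)*R = R*(-5 + R))
Y(P(-14), x(4, 3)) - (F - 1*(-19278)) = 6*(-5 + 6) - (11047 - 1*(-19278)) = 6*1 - (11047 + 19278) = 6 - 1*30325 = 6 - 30325 = -30319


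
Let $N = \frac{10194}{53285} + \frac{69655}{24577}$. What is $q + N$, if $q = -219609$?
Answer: $- \frac{287592787886392}{1309585445} \approx -2.1961 \cdot 10^{5}$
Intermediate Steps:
$N = \frac{3962104613}{1309585445}$ ($N = 10194 \cdot \frac{1}{53285} + 69655 \cdot \frac{1}{24577} = \frac{10194}{53285} + \frac{69655}{24577} = \frac{3962104613}{1309585445} \approx 3.0255$)
$q + N = -219609 + \frac{3962104613}{1309585445} = - \frac{287592787886392}{1309585445}$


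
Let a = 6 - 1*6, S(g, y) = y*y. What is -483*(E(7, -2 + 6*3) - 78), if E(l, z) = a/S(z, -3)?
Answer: 37674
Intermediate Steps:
S(g, y) = y**2
a = 0 (a = 6 - 6 = 0)
E(l, z) = 0 (E(l, z) = 0/((-3)**2) = 0/9 = 0*(1/9) = 0)
-483*(E(7, -2 + 6*3) - 78) = -483*(0 - 78) = -483*(-78) = 37674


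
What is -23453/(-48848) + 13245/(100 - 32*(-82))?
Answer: 59239811/11088496 ≈ 5.3425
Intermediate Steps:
-23453/(-48848) + 13245/(100 - 32*(-82)) = -23453*(-1/48848) + 13245/(100 + 2624) = 23453/48848 + 13245/2724 = 23453/48848 + 13245*(1/2724) = 23453/48848 + 4415/908 = 59239811/11088496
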